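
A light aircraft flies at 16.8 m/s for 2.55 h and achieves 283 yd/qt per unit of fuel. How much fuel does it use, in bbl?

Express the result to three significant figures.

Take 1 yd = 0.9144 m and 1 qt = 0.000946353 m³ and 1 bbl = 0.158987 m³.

3.55 bbl

2.55 h → 9180 s
d = v × t = 16.8 × 9180 = 154224 m
283 yd/qt → 273445 m/m³
V = d / (distance per unit fuel) = 154224 / 273445 = 0.564004 m³
In bbl: 0.564004 / 0.158987 = 3.54749 bbl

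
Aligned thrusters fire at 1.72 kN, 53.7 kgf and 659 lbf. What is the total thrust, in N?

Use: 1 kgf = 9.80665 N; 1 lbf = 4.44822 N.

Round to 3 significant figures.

5180 N

1.72 kN × 1000 = 1720 N
53.7 kgf × 9.80665 = 526.617 N
659 lbf × 4.44822 = 2931.38 N
Sum: 1720 + 526.617 + 2931.38 = 5178 N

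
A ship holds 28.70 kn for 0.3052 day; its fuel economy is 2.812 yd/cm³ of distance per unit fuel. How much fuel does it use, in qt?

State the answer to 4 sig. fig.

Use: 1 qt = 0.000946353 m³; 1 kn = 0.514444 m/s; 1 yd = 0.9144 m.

28.70 kn → 14.7645 m/s
0.3052 day → 26369.3 s
d = v × t = 14.7645 × 26369.3 = 389330 m
2.812 yd/cm³ → 2.57129×10⁶ m/m³
V = d / (distance per unit fuel) = 389330 / 2.57129×10⁶ = 0.151414 m³
In qt: 0.151414 / 0.000946353 = 159.997 qt

160.0 qt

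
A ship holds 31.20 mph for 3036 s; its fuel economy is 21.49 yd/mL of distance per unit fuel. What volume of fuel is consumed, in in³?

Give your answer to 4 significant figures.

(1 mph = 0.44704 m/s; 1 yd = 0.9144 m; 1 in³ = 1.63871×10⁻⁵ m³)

31.20 mph → 13.9476 m/s
d = v × t = 13.9476 × 3036 = 42344.9 m
21.49 yd/mL → 1.96505×10⁷ m/m³
V = d / (distance per unit fuel) = 42344.9 / 1.96505×10⁷ = 0.0021549 m³
In in³: 0.0021549 / 1.63871×10⁻⁵ = 131.5 in³

131.5 in³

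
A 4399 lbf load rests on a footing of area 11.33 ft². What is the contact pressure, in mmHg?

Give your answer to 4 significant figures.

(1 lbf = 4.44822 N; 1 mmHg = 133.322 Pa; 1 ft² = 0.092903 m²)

4399 lbf × 4.44822 = 19567.7 N
11.33 ft² × 0.092903 = 1.05259 m²
P = F / A = 19567.7 N / 1.05259 m² = 18590 Pa
18590 Pa ÷ (133.322 Pa/mmHg) = 139.437 mmHg

139.4 mmHg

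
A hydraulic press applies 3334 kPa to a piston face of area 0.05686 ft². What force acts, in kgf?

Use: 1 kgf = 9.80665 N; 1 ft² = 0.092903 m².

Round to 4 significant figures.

1796 kgf

3334 kPa × 1000 → 3.334×10⁶ Pa
0.05686 ft² × 0.092903 → 0.00528246 m²
F = P × A = 3.334×10⁶ Pa × 0.00528246 m² = 17611.7 N
17611.7 N ÷ (9.80665 N/kgf) = 1795.89 kgf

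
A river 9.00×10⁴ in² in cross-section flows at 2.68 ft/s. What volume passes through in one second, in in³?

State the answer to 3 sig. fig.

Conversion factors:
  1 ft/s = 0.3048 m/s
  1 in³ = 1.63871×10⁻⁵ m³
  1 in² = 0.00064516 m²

2.89×10⁶ in³

2.68 ft/s × 0.3048 → 0.816864 m/s
9.00×10⁴ in² × 0.00064516 → 58.0644 m²
V = v × A × t = 0.816864 m/s × 58.0644 m² × 1 s = 47.4307 m³
47.4307 m³ ÷ (1.63871×10⁻⁵ m³/in³) = 2.89439×10⁶ in³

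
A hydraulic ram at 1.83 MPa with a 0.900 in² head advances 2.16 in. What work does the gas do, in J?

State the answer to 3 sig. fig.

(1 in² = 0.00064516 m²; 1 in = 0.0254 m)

1.83 MPa → 1.83×10⁶ Pa
0.900 in² → 5.80644×10⁻⁴ m²
F = P × A = 1.83×10⁶ × 5.80644×10⁻⁴ = 1062.58 N
2.16 in → 0.054864 m
W = F × d = 1062.58 × 0.054864 = 58.2974 J

58.3 J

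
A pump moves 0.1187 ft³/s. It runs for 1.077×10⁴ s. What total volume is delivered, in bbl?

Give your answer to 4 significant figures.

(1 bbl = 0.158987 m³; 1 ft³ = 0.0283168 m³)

227.7 bbl

0.1187 ft³/s → 0.0033612 m³/s
V = Q × t = 0.0033612 × 10770 = 36.2001 m³
In bbl: 36.2001 / 0.158987 = 227.692 bbl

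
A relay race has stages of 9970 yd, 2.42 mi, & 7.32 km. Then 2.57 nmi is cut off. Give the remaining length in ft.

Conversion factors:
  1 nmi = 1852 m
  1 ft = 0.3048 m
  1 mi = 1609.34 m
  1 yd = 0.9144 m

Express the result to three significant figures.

9970 yd × 0.9144 = 9116.57 m
2.42 mi × 1609.34 = 3894.6 m
7.32 km × 1000 = 7320 m
2.57 nmi × 1852 = 4759.64 m
Result: 9116.57 + 3894.6 + 7320 − 4759.64 = 15571.5 m
In ft: 15571.5 / 0.3048 = 51087.6 ft

5.11×10⁴ ft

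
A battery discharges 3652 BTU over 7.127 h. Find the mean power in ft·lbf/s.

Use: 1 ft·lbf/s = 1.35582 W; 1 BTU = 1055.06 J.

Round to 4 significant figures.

3652 BTU × 1055.06 = 3.85308×10⁶ J
7.127 h × 3600 = 25657.2 s
P = E / t = 3.85308×10⁶ J / 25657.2 s = 150.175 W
150.175 W ÷ (1.35582 W/ft·lbf/s) = 110.763 ft·lbf/s

110.8 ft·lbf/s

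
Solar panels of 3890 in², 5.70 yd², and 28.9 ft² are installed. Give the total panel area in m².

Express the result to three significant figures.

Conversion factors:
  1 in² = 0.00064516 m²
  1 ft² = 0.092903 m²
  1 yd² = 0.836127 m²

9.96 m²

3890 in² × 0.00064516 = 2.50967 m²
5.70 yd² × 0.836127 = 4.76592 m²
28.9 ft² × 0.092903 = 2.6849 m²
Combined: 2.50967 + 4.76592 + 2.6849 = 9.96049 m²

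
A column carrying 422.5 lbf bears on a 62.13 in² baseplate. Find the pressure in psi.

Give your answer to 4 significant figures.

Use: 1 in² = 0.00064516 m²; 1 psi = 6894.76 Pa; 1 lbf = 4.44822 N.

422.5 lbf × 4.44822 = 1879.37 N
62.13 in² × 0.00064516 = 0.0400838 m²
P = F / A = 1879.37 N / 0.0400838 m² = 46886 Pa
46886 Pa ÷ (6894.76 Pa/psi) = 6.80024 psi

6.800 psi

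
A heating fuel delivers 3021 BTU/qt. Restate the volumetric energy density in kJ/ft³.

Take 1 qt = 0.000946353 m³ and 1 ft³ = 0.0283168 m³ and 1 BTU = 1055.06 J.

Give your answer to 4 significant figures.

9.537×10⁴ kJ/ft³

3021 BTU/qt × 1055.06 J/BTU ÷ 0.000946353 m³/qt = 3.36802×10⁹ J/m³
3.36802×10⁹ J/m³ ÷ 1000 J/kJ × 0.0283168 m³/ft³ = 95371.5 kJ/ft³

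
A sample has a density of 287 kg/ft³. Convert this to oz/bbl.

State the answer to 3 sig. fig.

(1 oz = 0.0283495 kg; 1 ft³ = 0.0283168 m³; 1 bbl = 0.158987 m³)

5.68×10⁴ oz/bbl

287 kg/ft³ ÷ 0.0283168 m³/ft³ = 10135.3 kg/m³
10135.3 kg/m³ ÷ 0.0283495 kg/oz × 0.158987 m³/bbl = 56839.8 oz/bbl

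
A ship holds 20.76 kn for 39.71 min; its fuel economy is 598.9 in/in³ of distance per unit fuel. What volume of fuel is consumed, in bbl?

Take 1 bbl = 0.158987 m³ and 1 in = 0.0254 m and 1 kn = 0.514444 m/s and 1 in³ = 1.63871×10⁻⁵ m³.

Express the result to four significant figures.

0.1724 bbl

20.76 kn → 10.6799 m/s
39.71 min → 2382.6 s
d = v × t = 10.6799 × 2382.6 = 25445.9 m
598.9 in/in³ → 928295 m/m³
V = d / (distance per unit fuel) = 25445.9 / 928295 = 0.0274114 m³
In bbl: 0.0274114 / 0.158987 = 0.172413 bbl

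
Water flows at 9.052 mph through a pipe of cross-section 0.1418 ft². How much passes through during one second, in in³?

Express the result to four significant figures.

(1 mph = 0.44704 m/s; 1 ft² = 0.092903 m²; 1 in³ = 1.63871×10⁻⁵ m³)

9.052 mph × 0.44704 = 4.04661 m/s
0.1418 ft² × 0.092903 = 0.0131736 m²
V = v × A × t = 4.04661 m/s × 0.0131736 m² × 1 s = 0.0533084 m³
0.0533084 m³ ÷ (1.63871×10⁻⁵ m³/in³) = 3253.07 in³

3253 in³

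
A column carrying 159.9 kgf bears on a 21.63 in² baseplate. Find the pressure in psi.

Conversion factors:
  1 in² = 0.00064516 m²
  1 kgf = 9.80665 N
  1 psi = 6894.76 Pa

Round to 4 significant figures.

159.9 kgf × 9.80665 → 1568.08 N
21.63 in² × 0.00064516 → 0.0139548 m²
P = F / A = 1568.08 N / 0.0139548 m² = 112369 Pa
112369 Pa ÷ (6894.76 Pa/psi) = 16.2977 psi

16.30 psi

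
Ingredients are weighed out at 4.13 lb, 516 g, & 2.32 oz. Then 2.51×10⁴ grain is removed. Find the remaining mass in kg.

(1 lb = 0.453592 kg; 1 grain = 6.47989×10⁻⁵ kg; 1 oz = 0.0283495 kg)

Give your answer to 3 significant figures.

4.13 lb × 0.453592 = 1.87333 kg
516 g × 0.001 = 0.516 kg
2.32 oz × 0.0283495 = 0.0657708 kg
2.51×10⁴ grain × 6.47989×10⁻⁵ = 1.62645 kg
Result: 1.87333 + 0.516 + 0.0657708 − 1.62645 = 0.828651 kg

0.829 kg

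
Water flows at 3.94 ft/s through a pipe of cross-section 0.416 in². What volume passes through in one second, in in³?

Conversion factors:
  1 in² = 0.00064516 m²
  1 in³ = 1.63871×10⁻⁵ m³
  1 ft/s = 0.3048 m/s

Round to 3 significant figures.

19.7 in³

3.94 ft/s × 0.3048 → 1.20091 m/s
0.416 in² × 0.00064516 → 2.68387×10⁻⁴ m²
V = v × A × t = 1.20091 m/s × 2.68387×10⁻⁴ m² × 1 s = 3.22309×10⁻⁴ m³
3.22309×10⁻⁴ m³ ÷ (1.63871×10⁻⁵ m³/in³) = 19.6685 in³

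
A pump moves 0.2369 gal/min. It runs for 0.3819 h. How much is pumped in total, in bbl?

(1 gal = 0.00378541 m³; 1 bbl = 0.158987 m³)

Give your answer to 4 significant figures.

0.2369 gal/min → 1.49461×10⁻⁵ m³/s
0.3819 h → 1374.84 s
V = Q × t = 1.49461×10⁻⁵ × 1374.84 = 0.0205485 m³
In bbl: 0.0205485 / 0.158987 = 0.129246 bbl

0.1292 bbl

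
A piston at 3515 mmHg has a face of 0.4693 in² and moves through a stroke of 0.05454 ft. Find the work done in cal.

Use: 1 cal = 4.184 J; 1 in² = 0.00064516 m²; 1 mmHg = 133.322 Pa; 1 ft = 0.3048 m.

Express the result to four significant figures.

0.5637 cal

3515 mmHg → 468627 Pa
0.4693 in² → 3.02774×10⁻⁴ m²
F = P × A = 468627 × 3.02774×10⁻⁴ = 141.888 N
0.05454 ft → 0.0166238 m
W = F × d = 141.888 × 0.0166238 = 2.35872 J
In cal: 2.35872 / 4.184 = 0.563748 cal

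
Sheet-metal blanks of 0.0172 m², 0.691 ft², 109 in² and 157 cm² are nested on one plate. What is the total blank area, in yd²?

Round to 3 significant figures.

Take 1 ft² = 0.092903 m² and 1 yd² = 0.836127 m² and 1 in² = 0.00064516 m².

0.0172 m² (already m²)
0.691 ft² × 0.092903 = 0.064196 m²
109 in² × 0.00064516 = 0.0703224 m²
157 cm² × 0.0001 = 0.0157 m²
Sum: 0.0172 + 0.064196 + 0.0703224 + 0.0157 = 0.167418 m²
In yd²: 0.167418 / 0.836127 = 0.20023 yd²

0.200 yd²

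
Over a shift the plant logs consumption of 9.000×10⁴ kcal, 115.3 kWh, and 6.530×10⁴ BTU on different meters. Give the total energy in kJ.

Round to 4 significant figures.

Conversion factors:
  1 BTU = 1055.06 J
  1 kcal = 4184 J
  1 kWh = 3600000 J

8.605×10⁵ kJ

9.000×10⁴ kcal × 4184 = 3.7656×10⁸ J
115.3 kWh × 3600000 = 4.1508×10⁸ J
6.530×10⁴ BTU × 1055.06 = 6.88954×10⁷ J
Combined: 3.7656×10⁸ + 4.1508×10⁸ + 6.88954×10⁷ = 8.60535×10⁸ J
In kJ: 8.60535×10⁸ / 1000 = 860535 kJ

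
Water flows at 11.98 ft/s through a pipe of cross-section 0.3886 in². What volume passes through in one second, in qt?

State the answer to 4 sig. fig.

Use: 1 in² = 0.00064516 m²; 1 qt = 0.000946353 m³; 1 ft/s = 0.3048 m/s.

11.98 ft/s × 0.3048 = 3.6515 m/s
0.3886 in² × 0.00064516 = 2.50709×10⁻⁴ m²
V = v × A × t = 3.6515 m/s × 2.50709×10⁻⁴ m² × 1 s = 9.15464×10⁻⁴ m³
9.15464×10⁻⁴ m³ ÷ (0.000946353 m³/qt) = 0.96736 qt

0.9674 qt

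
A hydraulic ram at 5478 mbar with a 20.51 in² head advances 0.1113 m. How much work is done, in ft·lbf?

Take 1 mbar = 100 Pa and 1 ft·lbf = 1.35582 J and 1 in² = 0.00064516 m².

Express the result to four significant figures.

5478 mbar → 547800 Pa
20.51 in² → 0.0132322 m²
F = P × A = 547800 × 0.0132322 = 7248.6 N
W = F × d = 7248.6 × 0.1113 = 806.769 J
In ft·lbf: 806.769 / 1.35582 = 595.041 ft·lbf

595.0 ft·lbf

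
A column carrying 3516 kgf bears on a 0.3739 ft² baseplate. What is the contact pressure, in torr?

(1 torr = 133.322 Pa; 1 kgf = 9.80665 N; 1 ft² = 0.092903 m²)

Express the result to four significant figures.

3516 kgf × 9.80665 = 34480.2 N
0.3739 ft² × 0.092903 = 0.0347364 m²
P = F / A = 34480.2 N / 0.0347364 m² = 992624 Pa
992624 Pa ÷ (133.322 Pa/torr) = 7445.31 torr

7445 torr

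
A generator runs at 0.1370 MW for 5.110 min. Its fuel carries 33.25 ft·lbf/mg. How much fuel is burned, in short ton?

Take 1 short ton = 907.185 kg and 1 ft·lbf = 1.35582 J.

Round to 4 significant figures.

0.1370 MW → 137000 W
5.110 min → 306.6 s
E = P × t = 137000 × 306.6 = 4.20042×10⁷ J
33.25 ft·lbf/mg → 4.5081×10⁷ J/kg
m = E / e_s = 4.20042×10⁷ / 4.5081×10⁷ = 0.93175 kg
In short ton: 0.93175 / 907.185 = 0.00102708 short ton

0.001027 short ton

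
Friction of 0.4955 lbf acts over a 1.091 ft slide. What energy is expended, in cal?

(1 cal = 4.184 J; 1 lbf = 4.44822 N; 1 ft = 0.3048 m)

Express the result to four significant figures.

0.1752 cal

0.4955 lbf × 4.44822 = 2.20409 N
1.091 ft × 0.3048 = 0.332537 m
W = F × d = 2.20409 N × 0.332537 m = 0.732941 J
0.732941 J ÷ (4.184 J/cal) = 0.175177 cal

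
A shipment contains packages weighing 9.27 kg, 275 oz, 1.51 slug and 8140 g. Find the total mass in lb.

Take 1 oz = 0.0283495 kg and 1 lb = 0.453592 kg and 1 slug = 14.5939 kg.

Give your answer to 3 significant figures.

9.27 kg (already kg)
275 oz × 0.0283495 → 7.79611 kg
1.51 slug × 14.5939 → 22.0368 kg
8140 g × 0.001 → 8.14 kg
Total: 9.27 + 7.79611 + 22.0368 + 8.14 = 47.2429 kg
In lb: 47.2429 / 0.453592 = 104.153 lb

104 lb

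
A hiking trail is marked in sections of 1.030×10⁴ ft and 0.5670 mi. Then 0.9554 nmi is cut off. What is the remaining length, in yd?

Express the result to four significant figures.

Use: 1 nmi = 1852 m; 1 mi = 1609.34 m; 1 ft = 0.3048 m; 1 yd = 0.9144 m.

1.030×10⁴ ft × 0.3048 = 3139.44 m
0.5670 mi × 1609.34 = 912.496 m
0.9554 nmi × 1852 = 1769.4 m
Net: 3139.44 + 912.496 − 1769.4 = 2282.54 m
In yd: 2282.54 / 0.9144 = 2496.22 yd

2496 yd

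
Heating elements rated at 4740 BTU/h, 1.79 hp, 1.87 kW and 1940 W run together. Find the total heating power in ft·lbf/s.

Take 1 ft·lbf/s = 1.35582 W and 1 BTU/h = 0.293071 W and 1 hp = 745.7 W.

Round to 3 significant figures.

4820 ft·lbf/s

4740 BTU/h × 0.293071 → 1389.16 W
1.79 hp × 745.7 → 1334.8 W
1.87 kW × 1000 → 1870 W
1940 W (already W)
Sum: 1389.16 + 1334.8 + 1870 + 1940 = 6533.96 W
In ft·lbf/s: 6533.96 / 1.35582 = 4819.19 ft·lbf/s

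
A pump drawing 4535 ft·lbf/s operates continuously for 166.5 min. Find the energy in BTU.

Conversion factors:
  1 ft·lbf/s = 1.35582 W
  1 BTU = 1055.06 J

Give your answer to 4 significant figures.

5.822×10⁴ BTU

4535 ft·lbf/s × 1.35582 = 6148.64 W
166.5 min × 60 = 9990 s
E = P × t = 6148.64 W × 9990 s = 6.14249×10⁷ J
6.14249×10⁷ J ÷ (1055.06 J/BTU) = 58219.3 BTU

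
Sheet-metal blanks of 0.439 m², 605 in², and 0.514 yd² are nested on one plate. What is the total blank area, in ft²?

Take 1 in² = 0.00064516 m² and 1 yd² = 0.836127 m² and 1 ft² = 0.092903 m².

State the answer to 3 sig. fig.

0.439 m² (already m²)
605 in² × 0.00064516 = 0.390322 m²
0.514 yd² × 0.836127 = 0.429769 m²
Combined: 0.439 + 0.390322 + 0.429769 = 1.25909 m²
In ft²: 1.25909 / 0.092903 = 13.5527 ft²

13.6 ft²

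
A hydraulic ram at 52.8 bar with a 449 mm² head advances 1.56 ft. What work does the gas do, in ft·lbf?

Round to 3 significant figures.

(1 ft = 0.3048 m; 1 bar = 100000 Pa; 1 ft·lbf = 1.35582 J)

831 ft·lbf

52.8 bar → 5.28×10⁶ Pa
449 mm² → 4.49×10⁻⁴ m²
F = P × A = 5.28×10⁶ × 4.49×10⁻⁴ = 2370.72 N
1.56 ft → 0.475488 m
W = F × d = 2370.72 × 0.475488 = 1127.25 J
In ft·lbf: 1127.25 / 1.35582 = 831.416 ft·lbf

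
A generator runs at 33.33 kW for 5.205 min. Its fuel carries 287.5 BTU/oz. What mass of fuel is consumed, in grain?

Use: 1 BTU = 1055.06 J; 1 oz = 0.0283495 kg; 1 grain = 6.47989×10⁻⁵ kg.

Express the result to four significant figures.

33.33 kW → 33330 W
5.205 min → 312.3 s
E = P × t = 33330 × 312.3 = 1.0409×10⁷ J
287.5 BTU/oz → 1.06997×10⁷ J/kg
m = E / e_s = 1.0409×10⁷ / 1.06997×10⁷ = 0.972831 kg
In grain: 0.972831 / 6.47989×10⁻⁵ = 15013.1 grain

1.501×10⁴ grain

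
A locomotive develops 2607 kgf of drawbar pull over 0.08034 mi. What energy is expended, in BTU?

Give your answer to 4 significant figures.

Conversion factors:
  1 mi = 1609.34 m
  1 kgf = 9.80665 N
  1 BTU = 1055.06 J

2607 kgf × 9.80665 → 25565.9 N
0.08034 mi × 1609.34 → 129.294 m
W = F × d = 25565.9 N × 129.294 m = 3.30552×10⁶ J
3.30552×10⁶ J ÷ (1055.06 J/BTU) = 3133.02 BTU

3133 BTU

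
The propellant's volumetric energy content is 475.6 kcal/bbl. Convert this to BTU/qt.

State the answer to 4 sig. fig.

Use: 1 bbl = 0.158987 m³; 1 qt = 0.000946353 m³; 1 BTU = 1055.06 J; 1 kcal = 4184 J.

11.23 BTU/qt

475.6 kcal/bbl × 4184 J/kcal ÷ 0.158987 m³/bbl = 1.25162×10⁷ J/m³
1.25162×10⁷ J/m³ ÷ 1055.06 J/BTU × 0.000946353 m³/qt = 11.2266 BTU/qt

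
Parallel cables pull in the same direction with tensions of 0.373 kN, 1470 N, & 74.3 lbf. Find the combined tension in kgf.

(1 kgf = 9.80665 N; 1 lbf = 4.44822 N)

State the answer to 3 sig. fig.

222 kgf

0.373 kN × 1000 = 373 N
1470 N (already N)
74.3 lbf × 4.44822 = 330.503 N
Total: 373 + 1470 + 330.503 = 2173.5 N
In kgf: 2173.5 / 9.80665 = 221.635 kgf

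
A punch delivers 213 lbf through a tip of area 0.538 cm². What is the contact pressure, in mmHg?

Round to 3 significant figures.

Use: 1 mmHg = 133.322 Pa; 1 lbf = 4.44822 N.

1.32×10⁵ mmHg

213 lbf × 4.44822 = 947.471 N
0.538 cm² × 0.0001 = 5.38×10⁻⁵ m²
P = F / A = 947.471 N / 5.38×10⁻⁵ m² = 1.7611×10⁷ Pa
1.7611×10⁷ Pa ÷ (133.322 Pa/mmHg) = 132094 mmHg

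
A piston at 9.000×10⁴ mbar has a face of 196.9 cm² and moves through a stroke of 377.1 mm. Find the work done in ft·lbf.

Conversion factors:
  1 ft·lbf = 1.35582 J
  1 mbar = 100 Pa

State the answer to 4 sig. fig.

9.000×10⁴ mbar → 9×10⁶ Pa
196.9 cm² → 0.01969 m²
F = P × A = 9×10⁶ × 0.01969 = 177210 N
377.1 mm → 0.3771 m
W = F × d = 177210 × 0.3771 = 66825.9 J
In ft·lbf: 66825.9 / 1.35582 = 49288.2 ft·lbf

4.929×10⁴ ft·lbf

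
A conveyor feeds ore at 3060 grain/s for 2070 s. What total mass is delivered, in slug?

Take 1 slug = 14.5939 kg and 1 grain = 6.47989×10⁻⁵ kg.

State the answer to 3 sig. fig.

28.1 slug

3060 grain/s → 0.198285 kg/s
m = ṁ × t = 0.198285 × 2070 = 410.45 kg
In slug: 410.45 / 14.5939 = 28.1248 slug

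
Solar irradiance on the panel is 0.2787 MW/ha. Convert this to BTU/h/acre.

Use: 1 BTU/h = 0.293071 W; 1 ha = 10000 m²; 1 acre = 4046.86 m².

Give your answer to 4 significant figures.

0.2787 MW/ha × 1000000 W/MW ÷ 10000 m²/ha = 27.87 W/m²
27.87 W/m² ÷ 0.293071 W/BTU/h × 4046.86 m²/acre = 384842 BTU/h/acre

3.848×10⁵ BTU/h/acre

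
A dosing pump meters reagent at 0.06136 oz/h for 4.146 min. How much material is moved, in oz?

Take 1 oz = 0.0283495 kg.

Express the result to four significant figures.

0.004240 oz

0.06136 oz/h → 4.83201×10⁻⁷ kg/s
4.146 min → 248.76 s
m = ṁ × t = 4.83201×10⁻⁷ × 248.76 = 1.20201×10⁻⁴ kg
In oz: 1.20201×10⁻⁴ / 0.0283495 = 0.00423997 oz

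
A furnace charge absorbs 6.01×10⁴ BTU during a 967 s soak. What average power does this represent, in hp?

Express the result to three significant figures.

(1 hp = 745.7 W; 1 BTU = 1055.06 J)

6.01×10⁴ BTU × 1055.06 → 6.34091×10⁷ J
P = E / t = 6.34091×10⁷ J / 967 s = 65573 W
65573 W ÷ (745.7 W/hp) = 87.9348 hp

87.9 hp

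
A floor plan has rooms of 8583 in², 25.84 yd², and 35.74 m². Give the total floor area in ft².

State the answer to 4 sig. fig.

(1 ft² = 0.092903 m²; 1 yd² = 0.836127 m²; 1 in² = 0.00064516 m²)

676.9 ft²

8583 in² × 0.00064516 = 5.53741 m²
25.84 yd² × 0.836127 = 21.6055 m²
35.74 m² (already m²)
Sum: 5.53741 + 21.6055 + 35.74 = 62.8829 m²
In ft²: 62.8829 / 0.092903 = 676.866 ft²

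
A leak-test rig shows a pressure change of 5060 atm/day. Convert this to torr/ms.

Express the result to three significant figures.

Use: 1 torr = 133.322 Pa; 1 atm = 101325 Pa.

5060 atm/day × 101325 Pa/atm ÷ 86400 s/day = 5934.08 Pa/s
5934.08 Pa/s ÷ 133.322 Pa/torr × 0.001 s/ms = 0.0445094 torr/ms

0.0445 torr/ms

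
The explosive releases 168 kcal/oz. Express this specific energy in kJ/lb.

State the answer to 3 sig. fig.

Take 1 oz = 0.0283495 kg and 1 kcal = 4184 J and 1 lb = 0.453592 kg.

168 kcal/oz × 4184 J/kcal ÷ 0.0283495 kg/oz = 2.47945×10⁷ J/kg
2.47945×10⁷ J/kg ÷ 1000 J/kJ × 0.453592 kg/lb = 11246.6 kJ/lb

1.12×10⁴ kJ/lb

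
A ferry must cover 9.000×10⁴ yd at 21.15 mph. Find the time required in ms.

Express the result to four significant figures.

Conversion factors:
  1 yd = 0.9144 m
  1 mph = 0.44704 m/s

9.000×10⁴ yd × 0.9144 = 82296 m
21.15 mph × 0.44704 = 9.4549 m/s
t = d / v = 82296 m / 9.4549 m/s = 8704.06 s
8704.06 s ÷ (0.001 s/ms) = 8.70406×10⁶ ms

8.704×10⁶ ms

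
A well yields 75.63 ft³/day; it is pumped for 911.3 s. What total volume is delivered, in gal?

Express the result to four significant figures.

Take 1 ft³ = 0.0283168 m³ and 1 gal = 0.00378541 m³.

5.967 gal

75.63 ft³/day → 2.4787×10⁻⁵ m³/s
V = Q × t = 2.4787×10⁻⁵ × 911.3 = 0.0225884 m³
In gal: 0.0225884 / 0.00378541 = 5.96723 gal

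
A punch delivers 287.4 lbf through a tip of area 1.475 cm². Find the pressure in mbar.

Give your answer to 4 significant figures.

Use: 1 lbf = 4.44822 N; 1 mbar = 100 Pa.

287.4 lbf × 4.44822 → 1278.42 N
1.475 cm² × 0.0001 → 1.475×10⁻⁴ m²
P = F / A = 1278.42 N / 1.475×10⁻⁴ m² = 8.66725×10⁶ Pa
8.66725×10⁶ Pa ÷ (100 Pa/mbar) = 86672.5 mbar

8.667×10⁴ mbar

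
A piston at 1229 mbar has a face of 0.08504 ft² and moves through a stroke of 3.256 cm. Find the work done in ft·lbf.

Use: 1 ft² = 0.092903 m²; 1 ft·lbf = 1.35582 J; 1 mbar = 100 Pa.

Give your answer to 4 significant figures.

1229 mbar → 122900 Pa
0.08504 ft² → 0.00790047 m²
F = P × A = 122900 × 0.00790047 = 970.968 N
3.256 cm → 0.03256 m
W = F × d = 970.968 × 0.03256 = 31.6147 J
In ft·lbf: 31.6147 / 1.35582 = 23.3178 ft·lbf

23.32 ft·lbf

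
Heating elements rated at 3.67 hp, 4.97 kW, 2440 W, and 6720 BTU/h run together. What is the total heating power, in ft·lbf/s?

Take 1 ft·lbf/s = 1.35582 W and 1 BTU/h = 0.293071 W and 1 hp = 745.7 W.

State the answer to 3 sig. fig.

8940 ft·lbf/s

3.67 hp × 745.7 = 2736.72 W
4.97 kW × 1000 = 4970 W
2440 W (already W)
6720 BTU/h × 0.293071 = 1969.44 W
Sum: 2736.72 + 4970 + 2440 + 1969.44 = 12116.2 W
In ft·lbf/s: 12116.2 / 1.35582 = 8936.44 ft·lbf/s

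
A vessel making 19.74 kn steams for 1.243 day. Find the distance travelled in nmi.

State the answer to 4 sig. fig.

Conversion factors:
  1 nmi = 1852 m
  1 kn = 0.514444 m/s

19.74 kn × 0.514444 = 10.1551 m/s
1.243 day × 86400 = 107395 s
d = v × t = 10.1551 m/s × 107395 s = 1.09061×10⁶ m
1.09061×10⁶ m ÷ (1852 m/nmi) = 588.882 nmi

588.9 nmi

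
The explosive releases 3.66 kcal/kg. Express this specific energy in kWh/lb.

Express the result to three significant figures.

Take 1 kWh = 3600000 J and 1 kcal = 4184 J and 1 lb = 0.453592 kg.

3.66 kcal/kg × 4184 J/kcal = 15313.4 J/kg
15313.4 J/kg ÷ 3600000 J/kWh × 0.453592 kg/lb = 0.00192945 kWh/lb

0.00193 kWh/lb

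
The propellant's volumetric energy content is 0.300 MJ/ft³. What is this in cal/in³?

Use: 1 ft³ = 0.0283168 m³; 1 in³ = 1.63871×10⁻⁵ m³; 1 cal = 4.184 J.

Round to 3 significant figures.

41.5 cal/in³

0.300 MJ/ft³ × 1000000 J/MJ ÷ 0.0283168 m³/ft³ = 1.05944×10⁷ J/m³
1.05944×10⁷ J/m³ ÷ 4.184 J/cal × 1.63871×10⁻⁵ m³/in³ = 41.4941 cal/in³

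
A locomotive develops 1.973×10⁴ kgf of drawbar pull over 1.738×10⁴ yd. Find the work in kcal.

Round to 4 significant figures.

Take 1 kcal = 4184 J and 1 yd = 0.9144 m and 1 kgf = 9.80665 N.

7.349×10⁵ kcal

1.973×10⁴ kgf × 9.80665 → 193485 N
1.738×10⁴ yd × 0.9144 → 15892.3 m
W = F × d = 193485 N × 15892.3 m = 3.07492×10⁹ J
3.07492×10⁹ J ÷ (4184 J/kcal) = 734924 kcal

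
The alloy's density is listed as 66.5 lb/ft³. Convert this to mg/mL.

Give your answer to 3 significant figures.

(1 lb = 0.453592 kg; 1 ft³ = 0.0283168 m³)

66.5 lb/ft³ × 0.453592 kg/lb ÷ 0.0283168 m³/ft³ = 1065.23 kg/m³
1065.23 kg/m³ ÷ 10⁻⁶ kg/mg × 10⁻⁶ m³/mL = 1065.23 mg/mL

1070 mg/mL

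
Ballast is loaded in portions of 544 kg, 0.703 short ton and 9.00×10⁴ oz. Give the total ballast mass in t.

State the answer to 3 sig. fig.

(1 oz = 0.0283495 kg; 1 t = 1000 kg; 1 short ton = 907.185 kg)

544 kg (already kg)
0.703 short ton × 907.185 = 637.751 kg
9.00×10⁴ oz × 0.0283495 = 2551.46 kg
Combined: 544 + 637.751 + 2551.46 = 3733.21 kg
In t: 3733.21 / 1000 = 3.73321 t

3.73 t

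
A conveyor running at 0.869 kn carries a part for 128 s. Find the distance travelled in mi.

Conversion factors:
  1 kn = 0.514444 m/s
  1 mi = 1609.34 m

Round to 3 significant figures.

0.869 kn × 0.514444 → 0.447052 m/s
d = v × t = 0.447052 m/s × 128 s = 57.2227 m
57.2227 m ÷ (1609.34 m/mi) = 0.0355566 mi

0.0356 mi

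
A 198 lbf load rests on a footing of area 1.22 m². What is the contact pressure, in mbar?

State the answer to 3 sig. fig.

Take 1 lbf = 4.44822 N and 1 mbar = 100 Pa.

7.22 mbar

198 lbf × 4.44822 = 880.748 N
P = F / A = 880.748 N / 1.22 m² = 721.925 Pa
721.925 Pa ÷ (100 Pa/mbar) = 7.21925 mbar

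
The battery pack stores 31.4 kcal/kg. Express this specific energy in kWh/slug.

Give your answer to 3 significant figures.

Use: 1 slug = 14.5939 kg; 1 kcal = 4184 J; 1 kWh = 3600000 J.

31.4 kcal/kg × 4184 J/kcal = 131378 J/kg
131378 J/kg ÷ 3600000 J/kWh × 14.5939 kg/slug = 0.532588 kWh/slug

0.533 kWh/slug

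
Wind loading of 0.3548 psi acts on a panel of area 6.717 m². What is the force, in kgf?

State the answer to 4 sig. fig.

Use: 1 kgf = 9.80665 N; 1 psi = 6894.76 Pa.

1676 kgf

0.3548 psi × 6894.76 → 2446.26 Pa
F = P × A = 2446.26 Pa × 6.717 m² = 16431.5 N
16431.5 N ÷ (9.80665 N/kgf) = 1675.55 kgf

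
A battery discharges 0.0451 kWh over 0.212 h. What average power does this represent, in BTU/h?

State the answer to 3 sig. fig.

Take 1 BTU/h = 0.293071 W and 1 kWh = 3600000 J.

726 BTU/h

0.0451 kWh × 3600000 → 162360 J
0.212 h × 3600 → 763.2 s
P = E / t = 162360 J / 763.2 s = 212.736 W
212.736 W ÷ (0.293071 W/BTU/h) = 725.886 BTU/h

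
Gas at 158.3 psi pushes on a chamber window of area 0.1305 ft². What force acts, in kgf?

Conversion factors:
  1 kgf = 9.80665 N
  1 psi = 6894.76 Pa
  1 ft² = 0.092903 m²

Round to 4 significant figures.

1349 kgf

158.3 psi × 6894.76 → 1.09144×10⁶ Pa
0.1305 ft² × 0.092903 → 0.0121238 m²
F = P × A = 1.09144×10⁶ Pa × 0.0121238 m² = 13232.4 N
13232.4 N ÷ (9.80665 N/kgf) = 1349.33 kgf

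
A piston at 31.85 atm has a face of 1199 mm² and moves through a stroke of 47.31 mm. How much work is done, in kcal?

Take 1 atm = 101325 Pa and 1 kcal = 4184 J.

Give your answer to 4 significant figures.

31.85 atm → 3.2272×10⁶ Pa
1199 mm² → 0.001199 m²
F = P × A = 3.2272×10⁶ × 0.001199 = 3869.41 N
47.31 mm → 0.04731 m
W = F × d = 3869.41 × 0.04731 = 183.062 J
In kcal: 183.062 / 4184 = 0.0437529 kcal

0.04375 kcal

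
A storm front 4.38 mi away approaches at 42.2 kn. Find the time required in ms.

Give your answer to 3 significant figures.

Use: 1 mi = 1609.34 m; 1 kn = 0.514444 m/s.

4.38 mi × 1609.34 = 7048.91 m
42.2 kn × 0.514444 = 21.7095 m/s
t = d / v = 7048.91 m / 21.7095 m/s = 324.692 s
324.692 s ÷ (0.001 s/ms) = 324692 ms

3.25×10⁵ ms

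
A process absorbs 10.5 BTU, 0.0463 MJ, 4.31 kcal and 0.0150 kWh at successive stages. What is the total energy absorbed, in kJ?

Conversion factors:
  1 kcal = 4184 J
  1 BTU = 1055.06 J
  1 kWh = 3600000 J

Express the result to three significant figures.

129 kJ

10.5 BTU × 1055.06 = 11078.1 J
0.0463 MJ × 1000000 = 46300 J
4.31 kcal × 4184 = 18033 J
0.0150 kWh × 3600000 = 54000 J
Combined: 11078.1 + 46300 + 18033 + 54000 = 129411 J
In kJ: 129411 / 1000 = 129.411 kJ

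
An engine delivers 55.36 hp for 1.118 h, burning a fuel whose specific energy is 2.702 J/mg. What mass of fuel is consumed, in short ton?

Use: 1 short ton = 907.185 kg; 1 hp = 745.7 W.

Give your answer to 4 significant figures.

55.36 hp → 41282 W
1.118 h → 4024.8 s
E = P × t = 41282 × 4024.8 = 1.66152×10⁸ J
2.702 J/mg → 2.702×10⁶ J/kg
m = E / e_s = 1.66152×10⁸ / 2.702×10⁶ = 61.4922 kg
In short ton: 61.4922 / 907.185 = 0.0677835 short ton

0.06778 short ton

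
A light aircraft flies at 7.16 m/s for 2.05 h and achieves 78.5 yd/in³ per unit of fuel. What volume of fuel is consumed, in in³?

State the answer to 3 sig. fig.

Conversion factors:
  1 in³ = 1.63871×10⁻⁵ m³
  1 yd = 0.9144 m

736 in³

2.05 h → 7380 s
d = v × t = 7.16 × 7380 = 52840.8 m
78.5 yd/in³ → 4.3803×10⁶ m/m³
V = d / (distance per unit fuel) = 52840.8 / 4.3803×10⁶ = 0.0120633 m³
In in³: 0.0120633 / 1.63871×10⁻⁵ = 736.146 in³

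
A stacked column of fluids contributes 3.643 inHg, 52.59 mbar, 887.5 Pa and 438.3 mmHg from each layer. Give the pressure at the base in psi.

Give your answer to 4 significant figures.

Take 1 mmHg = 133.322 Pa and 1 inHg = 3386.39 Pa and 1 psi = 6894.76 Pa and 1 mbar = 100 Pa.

3.643 inHg × 3386.39 = 12336.6 Pa
52.59 mbar × 100 = 5259 Pa
887.5 Pa (already Pa)
438.3 mmHg × 133.322 = 58435 Pa
Combined: 12336.6 + 5259 + 887.5 + 58435 = 76918.1 Pa
In psi: 76918.1 / 6894.76 = 11.156 psi

11.16 psi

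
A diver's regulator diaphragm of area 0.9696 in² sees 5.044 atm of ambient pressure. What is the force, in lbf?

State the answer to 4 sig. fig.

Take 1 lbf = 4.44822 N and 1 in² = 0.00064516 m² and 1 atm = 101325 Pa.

5.044 atm × 101325 → 511083 Pa
0.9696 in² × 0.00064516 → 6.25547×10⁻⁴ m²
F = P × A = 511083 Pa × 6.25547×10⁻⁴ m² = 319.706 N
319.706 N ÷ (4.44822 N/lbf) = 71.8728 lbf

71.87 lbf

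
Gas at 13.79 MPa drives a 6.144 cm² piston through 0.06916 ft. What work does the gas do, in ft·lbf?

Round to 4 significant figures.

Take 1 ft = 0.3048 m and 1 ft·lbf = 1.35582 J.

131.7 ft·lbf

13.79 MPa → 1.379×10⁷ Pa
6.144 cm² → 6.144×10⁻⁴ m²
F = P × A = 1.379×10⁷ × 6.144×10⁻⁴ = 8472.58 N
0.06916 ft → 0.02108 m
W = F × d = 8472.58 × 0.02108 = 178.602 J
In ft·lbf: 178.602 / 1.35582 = 131.73 ft·lbf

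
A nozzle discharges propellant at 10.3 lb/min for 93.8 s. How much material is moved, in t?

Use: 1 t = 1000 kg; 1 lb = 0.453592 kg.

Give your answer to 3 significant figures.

10.3 lb/min → 0.0778666 kg/s
m = ṁ × t = 0.0778666 × 93.8 = 7.30389 kg
In t: 7.30389 / 1000 = 0.00730389 t

0.00730 t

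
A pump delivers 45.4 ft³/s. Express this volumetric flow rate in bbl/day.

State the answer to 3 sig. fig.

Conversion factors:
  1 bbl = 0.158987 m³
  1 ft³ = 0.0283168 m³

45.4 ft³/s × 0.0283168 m³/ft³ = 1.28558 m³/s
1.28558 m³/s ÷ 0.158987 m³/bbl × 86400 s/day = 698636 bbl/day

6.99×10⁵ bbl/day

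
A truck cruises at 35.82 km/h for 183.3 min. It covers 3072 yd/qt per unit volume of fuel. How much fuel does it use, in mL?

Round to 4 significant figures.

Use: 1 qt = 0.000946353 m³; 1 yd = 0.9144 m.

35.82 km/h → 9.95 m/s
183.3 min → 10998 s
d = v × t = 9.95 × 10998 = 109430 m
3072 yd/qt → 2.96828×10⁶ m/m³
V = d / (distance per unit fuel) = 109430 / 2.96828×10⁶ = 0.0368665 m³
In mL: 0.0368665 / 10⁻⁶ = 36866.5 mL

3.687×10⁴ mL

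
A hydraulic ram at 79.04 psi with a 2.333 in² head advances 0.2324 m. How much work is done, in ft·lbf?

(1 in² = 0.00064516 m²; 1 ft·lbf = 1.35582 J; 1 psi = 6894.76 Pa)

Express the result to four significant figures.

79.04 psi → 544962 Pa
2.333 in² → 0.00150516 m²
F = P × A = 544962 × 0.00150516 = 820.255 N
W = F × d = 820.255 × 0.2324 = 190.627 J
In ft·lbf: 190.627 / 1.35582 = 140.599 ft·lbf

140.6 ft·lbf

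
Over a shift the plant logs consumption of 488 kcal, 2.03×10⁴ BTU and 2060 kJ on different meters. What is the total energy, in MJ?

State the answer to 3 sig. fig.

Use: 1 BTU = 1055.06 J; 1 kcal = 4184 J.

488 kcal × 4184 → 2.04179×10⁶ J
2.03×10⁴ BTU × 1055.06 → 2.14177×10⁷ J
2060 kJ × 1000 → 2.06×10⁶ J
Sum: 2.04179×10⁶ + 2.14177×10⁷ + 2.06×10⁶ = 2.55195×10⁷ J
In MJ: 2.55195×10⁷ / 1000000 = 25.5195 MJ

25.5 MJ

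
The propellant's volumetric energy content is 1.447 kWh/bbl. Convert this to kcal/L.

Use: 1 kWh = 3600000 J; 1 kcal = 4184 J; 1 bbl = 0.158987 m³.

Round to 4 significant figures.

7.831 kcal/L

1.447 kWh/bbl × 3600000 J/kWh ÷ 0.158987 m³/bbl = 3.27649×10⁷ J/m³
3.27649×10⁷ J/m³ ÷ 4184 J/kcal × 0.001 m³/L = 7.831 kcal/L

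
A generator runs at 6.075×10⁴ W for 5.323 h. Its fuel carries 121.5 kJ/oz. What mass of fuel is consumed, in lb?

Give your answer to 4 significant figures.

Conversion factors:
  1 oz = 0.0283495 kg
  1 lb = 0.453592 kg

598.8 lb

5.323 h → 19162.8 s
E = P × t = 60750 × 19162.8 = 1.16414×10⁹ J
121.5 kJ/oz → 4.28579×10⁶ J/kg
m = E / e_s = 1.16414×10⁹ / 4.28579×10⁶ = 271.628 kg
In lb: 271.628 / 0.453592 = 598.838 lb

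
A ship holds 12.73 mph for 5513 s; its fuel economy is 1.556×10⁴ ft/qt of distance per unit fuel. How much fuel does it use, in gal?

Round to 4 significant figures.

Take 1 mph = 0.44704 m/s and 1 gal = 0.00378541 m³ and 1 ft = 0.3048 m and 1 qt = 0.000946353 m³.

12.73 mph → 5.69082 m/s
d = v × t = 5.69082 × 5513 = 31373.5 m
1.556×10⁴ ft/qt → 5.01154×10⁶ m/m³
V = d / (distance per unit fuel) = 31373.5 / 5.01154×10⁶ = 0.00626025 m³
In gal: 0.00626025 / 0.00378541 = 1.65378 gal

1.654 gal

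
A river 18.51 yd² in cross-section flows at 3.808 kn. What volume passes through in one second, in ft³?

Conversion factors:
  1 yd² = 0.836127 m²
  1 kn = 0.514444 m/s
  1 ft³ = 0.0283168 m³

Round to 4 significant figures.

3.808 kn × 0.514444 = 1.959 m/s
18.51 yd² × 0.836127 = 15.4767 m²
V = v × A × t = 1.959 m/s × 15.4767 m² × 1 s = 30.3189 m³
30.3189 m³ ÷ (0.0283168 m³/ft³) = 1070.7 ft³

1071 ft³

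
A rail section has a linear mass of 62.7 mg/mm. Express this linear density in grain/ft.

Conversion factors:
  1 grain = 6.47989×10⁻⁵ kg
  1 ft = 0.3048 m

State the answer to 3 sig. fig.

62.7 mg/mm × 10⁻⁶ kg/mg ÷ 0.001 m/mm = 0.0627 kg/m
0.0627 kg/m ÷ 6.47989×10⁻⁵ kg/grain × 0.3048 m/ft = 294.927 grain/ft

295 grain/ft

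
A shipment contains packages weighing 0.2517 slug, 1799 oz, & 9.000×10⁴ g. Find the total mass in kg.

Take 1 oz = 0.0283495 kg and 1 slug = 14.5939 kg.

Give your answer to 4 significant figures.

144.7 kg

0.2517 slug × 14.5939 = 3.67328 kg
1799 oz × 0.0283495 = 51.0008 kg
9.000×10⁴ g × 0.001 = 90 kg
Sum: 3.67328 + 51.0008 + 90 = 144.674 kg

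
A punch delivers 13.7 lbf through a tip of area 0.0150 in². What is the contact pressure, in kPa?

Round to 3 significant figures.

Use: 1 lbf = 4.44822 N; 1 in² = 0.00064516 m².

6300 kPa

13.7 lbf × 4.44822 → 60.9406 N
0.0150 in² × 0.00064516 → 9.6774×10⁻⁶ m²
P = F / A = 60.9406 N / 9.6774×10⁻⁶ m² = 6.29721×10⁶ Pa
6.29721×10⁶ Pa ÷ (1000 Pa/kPa) = 6297.21 kPa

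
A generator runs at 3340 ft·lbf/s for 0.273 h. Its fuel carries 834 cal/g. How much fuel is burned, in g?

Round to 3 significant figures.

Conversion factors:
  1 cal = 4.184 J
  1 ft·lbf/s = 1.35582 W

3340 ft·lbf/s → 4528.44 W
0.273 h → 982.8 s
E = P × t = 4528.44 × 982.8 = 4.45055×10⁶ J
834 cal/g → 3.48946×10⁶ J/kg
m = E / e_s = 4.45055×10⁶ / 3.48946×10⁶ = 1.27543 kg
In g: 1.27543 / 0.001 = 1275.43 g

1280 g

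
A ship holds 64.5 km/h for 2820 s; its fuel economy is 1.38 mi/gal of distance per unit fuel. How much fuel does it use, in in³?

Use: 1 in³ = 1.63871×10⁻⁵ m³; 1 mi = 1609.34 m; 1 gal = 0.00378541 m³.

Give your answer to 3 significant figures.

5260 in³

64.5 km/h → 17.9167 m/s
d = v × t = 17.9167 × 2820 = 50525.1 m
1.38 mi/gal → 586697 m/m³
V = d / (distance per unit fuel) = 50525.1 / 586697 = 0.0861179 m³
In in³: 0.0861179 / 1.63871×10⁻⁵ = 5255.23 in³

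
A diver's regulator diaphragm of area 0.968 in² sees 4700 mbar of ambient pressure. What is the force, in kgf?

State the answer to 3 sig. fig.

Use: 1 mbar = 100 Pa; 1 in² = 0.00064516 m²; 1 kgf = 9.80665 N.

29.9 kgf

4700 mbar × 100 = 470000 Pa
0.968 in² × 0.00064516 = 6.24515×10⁻⁴ m²
F = P × A = 470000 Pa × 6.24515×10⁻⁴ m² = 293.522 N
293.522 N ÷ (9.80665 N/kgf) = 29.9309 kgf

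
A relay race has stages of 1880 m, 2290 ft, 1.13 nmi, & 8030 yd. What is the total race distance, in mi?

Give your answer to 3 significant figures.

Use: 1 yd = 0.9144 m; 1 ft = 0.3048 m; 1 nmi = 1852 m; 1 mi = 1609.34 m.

7.46 mi

1880 m (already m)
2290 ft × 0.3048 → 697.992 m
1.13 nmi × 1852 → 2092.76 m
8030 yd × 0.9144 → 7342.63 m
Sum: 1880 + 697.992 + 2092.76 + 7342.63 = 12013.4 m
In mi: 12013.4 / 1609.34 = 7.4648 mi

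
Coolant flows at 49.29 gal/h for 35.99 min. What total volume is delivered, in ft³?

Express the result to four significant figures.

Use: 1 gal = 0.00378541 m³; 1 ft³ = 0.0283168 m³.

49.29 gal/h → 5.18286×10⁻⁵ m³/s
35.99 min → 2159.4 s
V = Q × t = 5.18286×10⁻⁵ × 2159.4 = 0.111919 m³
In ft³: 0.111919 / 0.0283168 = 3.95239 ft³

3.952 ft³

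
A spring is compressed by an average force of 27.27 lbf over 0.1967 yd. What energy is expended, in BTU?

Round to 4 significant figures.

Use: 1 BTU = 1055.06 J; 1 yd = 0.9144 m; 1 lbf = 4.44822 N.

0.02068 BTU

27.27 lbf × 4.44822 → 121.303 N
0.1967 yd × 0.9144 → 0.179862 m
W = F × d = 121.303 N × 0.179862 m = 21.8178 J
21.8178 J ÷ (1055.06 J/BTU) = 0.0206792 BTU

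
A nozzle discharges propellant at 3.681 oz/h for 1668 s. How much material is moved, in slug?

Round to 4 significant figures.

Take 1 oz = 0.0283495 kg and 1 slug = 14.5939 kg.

0.003313 slug

3.681 oz/h → 2.89874×10⁻⁵ kg/s
m = ṁ × t = 2.89874×10⁻⁵ × 1668 = 0.048351 kg
In slug: 0.048351 / 14.5939 = 0.0033131 slug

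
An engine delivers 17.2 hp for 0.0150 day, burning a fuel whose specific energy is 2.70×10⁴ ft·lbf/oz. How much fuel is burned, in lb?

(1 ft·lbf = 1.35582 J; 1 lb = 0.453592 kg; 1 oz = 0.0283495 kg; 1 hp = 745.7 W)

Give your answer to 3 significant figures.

28.4 lb

17.2 hp → 12826 W
0.0150 day → 1296 s
E = P × t = 12826 × 1296 = 1.66225×10⁷ J
2.70×10⁴ ft·lbf/oz → 1.29128×10⁶ J/kg
m = E / e_s = 1.66225×10⁷ / 1.29128×10⁶ = 12.8729 kg
In lb: 12.8729 / 0.453592 = 28.3799 lb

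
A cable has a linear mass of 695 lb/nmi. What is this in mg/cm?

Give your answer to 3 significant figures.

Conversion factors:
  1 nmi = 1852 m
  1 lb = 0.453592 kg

695 lb/nmi × 0.453592 kg/lb ÷ 1852 m/nmi = 0.170219 kg/m
0.170219 kg/m ÷ 10⁻⁶ kg/mg × 0.01 m/cm = 1702.19 mg/cm

1700 mg/cm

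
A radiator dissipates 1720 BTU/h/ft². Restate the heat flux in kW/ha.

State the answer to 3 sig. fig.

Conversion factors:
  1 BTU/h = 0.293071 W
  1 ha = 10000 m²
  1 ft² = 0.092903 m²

1720 BTU/h/ft² × 0.293071 W/BTU/h ÷ 0.092903 m²/ft² = 5425.9 W/m²
5425.9 W/m² ÷ 1000 W/kW × 10000 m²/ha = 54259 kW/ha

5.43×10⁴ kW/ha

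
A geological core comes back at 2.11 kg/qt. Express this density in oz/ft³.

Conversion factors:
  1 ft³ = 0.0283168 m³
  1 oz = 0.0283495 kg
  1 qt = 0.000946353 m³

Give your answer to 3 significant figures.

2.11 kg/qt ÷ 0.000946353 m³/qt = 2229.61 kg/m³
2229.61 kg/m³ ÷ 0.0283495 kg/oz × 0.0283168 m³/ft³ = 2227.04 oz/ft³

2230 oz/ft³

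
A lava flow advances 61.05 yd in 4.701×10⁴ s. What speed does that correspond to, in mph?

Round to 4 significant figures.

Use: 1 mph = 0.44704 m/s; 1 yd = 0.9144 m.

61.05 yd × 0.9144 = 55.8241 m
v = d / t = 55.8241 m / 47010 s = 0.00118749 m/s
0.00118749 m/s ÷ (0.44704 m/s/mph) = 0.00265634 mph

0.002656 mph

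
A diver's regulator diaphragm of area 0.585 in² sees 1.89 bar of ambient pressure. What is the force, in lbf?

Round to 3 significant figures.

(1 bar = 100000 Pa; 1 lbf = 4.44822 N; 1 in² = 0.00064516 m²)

1.89 bar × 100000 → 189000 Pa
0.585 in² × 0.00064516 → 3.77419×10⁻⁴ m²
F = P × A = 189000 Pa × 3.77419×10⁻⁴ m² = 71.3322 N
71.3322 N ÷ (4.44822 N/lbf) = 16.0361 lbf

16.0 lbf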